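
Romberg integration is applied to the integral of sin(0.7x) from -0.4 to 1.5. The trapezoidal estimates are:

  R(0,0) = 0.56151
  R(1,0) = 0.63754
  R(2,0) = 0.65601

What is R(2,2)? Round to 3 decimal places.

0.662

Richardson extrapolation on the trapezoidal column (denominator 4−1=3):
R(1,1) = 0.63754 + (0.63754 − 0.56151)/3 = 0.66288
R(2,1) = (4·0.65601 − 0.63754) / 3 = 0.66217
R(2,2) = (16·0.66217 − 0.66288) / 15 = 0.66212
(Column j=1 coincides with Simpson's rule on the same nodes.)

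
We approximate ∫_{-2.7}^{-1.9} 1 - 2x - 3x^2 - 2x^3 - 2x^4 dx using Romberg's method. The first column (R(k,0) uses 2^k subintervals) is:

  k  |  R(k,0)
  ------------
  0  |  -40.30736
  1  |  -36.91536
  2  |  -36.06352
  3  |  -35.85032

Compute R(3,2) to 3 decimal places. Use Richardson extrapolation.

-35.779

R(2,1) = (4·(-36.06352) − (-36.91536)) / 3 = -35.77957
R(3,1) = (4·(-35.85032) − (-36.06352)) / 3 = -35.77925
R(3,2) = -35.77925 + (-35.77925 − (-35.77957))/15 = -35.77923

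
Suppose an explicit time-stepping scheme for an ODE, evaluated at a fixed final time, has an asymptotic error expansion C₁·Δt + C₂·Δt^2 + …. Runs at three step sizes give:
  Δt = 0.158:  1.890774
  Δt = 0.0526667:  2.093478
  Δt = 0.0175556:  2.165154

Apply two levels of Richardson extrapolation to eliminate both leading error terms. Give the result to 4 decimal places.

2.2018

First eliminate the Δt term (factor 3^1 = 3):
  B₁ = (3·2.093478 − 1.890774)/2 = 2.194830
  B₂ = (3·2.165154 − 2.093478)/2 = 2.200992
Then eliminate the Δt^2 term (factor 3^2 = 9):
  (9·2.200992 − 2.194830)/8 = 2.201762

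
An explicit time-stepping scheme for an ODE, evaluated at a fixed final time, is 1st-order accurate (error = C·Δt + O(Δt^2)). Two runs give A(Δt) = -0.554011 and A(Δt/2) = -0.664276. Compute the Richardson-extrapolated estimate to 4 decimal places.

Extrapolated value = (2·A(Δt/2) − A(Δt)) / (2 − 1)
= (2·(-0.664276) − (-0.554011)) / 1
= -0.774541 / 1 = -0.774541

-0.7745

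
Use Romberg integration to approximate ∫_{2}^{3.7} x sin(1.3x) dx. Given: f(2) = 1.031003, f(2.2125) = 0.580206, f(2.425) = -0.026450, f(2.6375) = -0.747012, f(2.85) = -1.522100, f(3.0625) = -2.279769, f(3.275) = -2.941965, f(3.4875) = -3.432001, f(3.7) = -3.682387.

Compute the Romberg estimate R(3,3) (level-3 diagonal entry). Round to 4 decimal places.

R(0,0) (trapezoid, 1 panel, h=1.7000): -2.253676
R(1,0) (trapezoid, 2 panels, h=0.8500): -2.420623
R(2,0) (trapezoid, 4 panels, h=0.4250): -2.471888
R(3,0) (trapezoid, 8 panels, h=0.2125): -2.485141
R(1,1) = -2.420623 + (-2.420623 − (-2.253676))/3 = -2.476272
R(2,1) = -2.471888 + (-2.471888 − (-2.420623))/3 = -2.488976
R(3,1) = -2.485141 + (-2.485141 − (-2.471888))/3 = -2.489559
R(2,2) = -2.488976 + (-2.488976 − (-2.476272))/15 = -2.489823
R(3,2) = -2.489559 + (-2.489559 − (-2.488976))/15 = -2.489598
R(3,3) = -2.489598 + (-2.489598 − (-2.489823))/63 = -2.489594

-2.4896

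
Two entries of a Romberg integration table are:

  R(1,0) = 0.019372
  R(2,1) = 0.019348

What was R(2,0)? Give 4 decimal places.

From R(2,1) = (4·R(2,0) − R(1,0))/3, solve for R(2,0):
4·R(2,0) = 3·0.019348 + 0.019372 = 0.077416
R(2,0) = 0.019354

0.0194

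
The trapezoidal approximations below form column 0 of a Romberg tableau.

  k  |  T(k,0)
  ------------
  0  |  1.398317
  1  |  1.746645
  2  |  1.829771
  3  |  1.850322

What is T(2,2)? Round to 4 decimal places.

1.8571

Richardson extrapolation on the trapezoidal column (denominator 4−1=3):
T(1,1) = (4·1.746645 − 1.398317) / 3 = 1.862754
T(2,1) = 1.829771 + (1.829771 − 1.746645)/3 = 1.857480
T(2,2) = (16·1.857480 − 1.862754) / 15 = 1.857128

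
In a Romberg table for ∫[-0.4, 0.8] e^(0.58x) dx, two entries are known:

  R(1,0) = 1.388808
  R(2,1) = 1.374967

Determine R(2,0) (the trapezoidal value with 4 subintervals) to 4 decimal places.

From R(2,1) = (4·R(2,0) − R(1,0))/3, solve for R(2,0):
4·R(2,0) = 3·1.374967 + 1.388808 = 5.513709
R(2,0) = 1.378427

1.3784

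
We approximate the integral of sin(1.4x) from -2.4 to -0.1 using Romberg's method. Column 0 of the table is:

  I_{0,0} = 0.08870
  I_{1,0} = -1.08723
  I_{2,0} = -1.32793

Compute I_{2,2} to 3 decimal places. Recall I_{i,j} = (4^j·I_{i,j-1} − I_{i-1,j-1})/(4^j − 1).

-1.403

I_{1,1} = (4·(-1.08723) − 0.08870) / 3 = -1.47921
I_{2,1} = -1.32793 + (-1.32793 − (-1.08723))/3 = -1.40816
I_{2,2} = (16·(-1.40816) − (-1.47921)) / 15 = -1.40342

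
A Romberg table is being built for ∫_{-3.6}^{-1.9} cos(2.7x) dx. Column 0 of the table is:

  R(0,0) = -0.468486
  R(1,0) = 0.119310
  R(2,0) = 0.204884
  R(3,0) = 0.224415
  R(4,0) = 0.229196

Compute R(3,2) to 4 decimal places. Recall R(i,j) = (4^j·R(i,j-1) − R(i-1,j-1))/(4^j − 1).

Richardson extrapolation on the trapezoidal column (denominator 4−1=3):
R(2,1) = (4·0.204884 − 0.119310) / 3 = 0.233409
R(3,1) = 0.224415 + (0.224415 − 0.204884)/3 = 0.230925
R(3,2) = (16·0.230925 − 0.233409) / 15 = 0.230759

0.2308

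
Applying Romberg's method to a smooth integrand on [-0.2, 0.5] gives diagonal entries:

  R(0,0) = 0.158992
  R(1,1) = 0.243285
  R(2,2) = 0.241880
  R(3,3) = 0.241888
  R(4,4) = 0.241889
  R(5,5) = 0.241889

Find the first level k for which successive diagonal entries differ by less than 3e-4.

k = 3

|R(1,1) − R(0,0)| = 0.084293 ≥ 3e-4
|R(2,2) − R(1,1)| = 0.001405 ≥ 3e-4
|R(3,3) − R(2,2)| = 0.000008 < 3e-4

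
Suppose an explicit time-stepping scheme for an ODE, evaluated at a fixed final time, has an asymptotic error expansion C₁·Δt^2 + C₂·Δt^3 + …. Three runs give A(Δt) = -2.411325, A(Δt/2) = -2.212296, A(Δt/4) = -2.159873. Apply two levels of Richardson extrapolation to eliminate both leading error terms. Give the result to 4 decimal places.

First eliminate the Δt^2 term (factor 2^2 = 4):
  B₁ = (4·(-2.212296) − (-2.411325))/3 = -2.145953
  B₂ = (4·(-2.159873) − (-2.212296))/3 = -2.142399
Then eliminate the Δt^3 term (factor 2^3 = 8):
  (8·(-2.142399) − (-2.145953))/7 = -2.141891

-2.1419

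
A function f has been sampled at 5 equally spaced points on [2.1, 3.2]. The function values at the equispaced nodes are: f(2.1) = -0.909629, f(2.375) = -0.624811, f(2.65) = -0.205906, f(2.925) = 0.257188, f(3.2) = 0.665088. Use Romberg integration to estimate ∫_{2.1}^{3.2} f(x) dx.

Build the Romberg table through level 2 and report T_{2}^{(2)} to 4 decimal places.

T_{0}^{(0)} (trapezoid, 1 panel, h=1.1000): -0.134498
T_{1}^{(0)} (trapezoid, 2 panels, h=0.5500): -0.180497
T_{2}^{(0)} (trapezoid, 4 panels, h=0.2750): -0.191345
T_{1}^{(1)} = -0.180497 + (-0.180497 − (-0.134498))/3 = -0.195830
T_{2}^{(1)} = -0.191345 + (-0.191345 − (-0.180497))/3 = -0.194961
T_{2}^{(2)} = -0.194961 + (-0.194961 − (-0.195830))/15 = -0.194903

-0.1949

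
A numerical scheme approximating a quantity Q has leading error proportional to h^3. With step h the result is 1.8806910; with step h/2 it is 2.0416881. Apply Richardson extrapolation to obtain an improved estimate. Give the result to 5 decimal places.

The leading error scales as h^3; refining by a factor of 2 reduces it by 2^3 = 8.
Extrapolated value = (8·A(h/2) − A(h)) / (8 − 1)
= (8·2.0416881 − 1.8806910) / 7
= 14.4528138 / 7 = 2.0646877

2.06469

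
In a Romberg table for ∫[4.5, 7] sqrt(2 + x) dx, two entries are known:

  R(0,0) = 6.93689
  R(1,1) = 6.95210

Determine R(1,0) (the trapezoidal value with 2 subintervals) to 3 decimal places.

6.948

From R(1,1) = (4·R(1,0) − R(0,0))/3, solve for R(1,0):
4·R(1,0) = 3·6.95210 + 6.93689 = 27.79319
R(1,0) = 6.94830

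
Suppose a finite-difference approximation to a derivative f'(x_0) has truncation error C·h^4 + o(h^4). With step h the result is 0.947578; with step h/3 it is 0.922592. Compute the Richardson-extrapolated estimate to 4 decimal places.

0.9223

Extrapolated value = (81·A(h/3) − A(h)) / (81 − 1)
= (81·0.922592 − 0.947578) / 80
= 73.782374 / 80 = 0.922280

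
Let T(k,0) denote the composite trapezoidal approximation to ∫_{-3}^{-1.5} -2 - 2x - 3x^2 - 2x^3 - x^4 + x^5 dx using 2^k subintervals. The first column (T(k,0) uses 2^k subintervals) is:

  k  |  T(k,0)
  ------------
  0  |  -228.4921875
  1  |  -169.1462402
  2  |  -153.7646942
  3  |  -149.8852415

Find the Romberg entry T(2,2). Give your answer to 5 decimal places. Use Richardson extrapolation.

T(1,1) = (4·(-169.1462402) − (-228.4921875)) / 3 = -149.3642578
T(2,1) = -153.7646942 + (-153.7646942 − (-169.1462402))/3 = -148.6375122
T(2,2) = (16·(-148.6375122) − (-149.3642578)) / 15 = -148.5890625

-148.58906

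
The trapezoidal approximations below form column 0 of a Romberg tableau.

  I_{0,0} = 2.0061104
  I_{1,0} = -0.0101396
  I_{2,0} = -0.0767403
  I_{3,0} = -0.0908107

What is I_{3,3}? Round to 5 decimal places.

Richardson extrapolation on the trapezoidal column (denominator 4−1=3):
I_{1,1} = (4·(-0.0101396) − 2.0061104) / 3 = -0.6822229
I_{2,1} = -0.0767403 + (-0.0767403 − (-0.0101396))/3 = -0.0989405
I_{3,1} = -0.0908107 + (-0.0908107 − (-0.0767403))/3 = -0.0955008
I_{2,2} = (16·(-0.0989405) − (-0.6822229)) / 15 = -0.0600550
I_{3,2} = (16·(-0.0955008) − (-0.0989405)) / 15 = -0.0952715
I_{3,3} = (64·(-0.0952715) − (-0.0600550)) / 63 = -0.0958305

-0.09583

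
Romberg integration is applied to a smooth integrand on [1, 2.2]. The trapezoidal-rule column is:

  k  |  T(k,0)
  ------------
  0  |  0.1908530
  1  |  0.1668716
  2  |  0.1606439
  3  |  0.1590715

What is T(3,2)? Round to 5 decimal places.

0.15855

Richardson extrapolation on the trapezoidal column (denominator 4−1=3):
T(2,1) = (4·0.1606439 − 0.1668716) / 3 = 0.1585680
T(3,1) = 0.1590715 + (0.1590715 − 0.1606439)/3 = 0.1585474
T(3,2) = (16·0.1585474 − 0.1585680) / 15 = 0.1585460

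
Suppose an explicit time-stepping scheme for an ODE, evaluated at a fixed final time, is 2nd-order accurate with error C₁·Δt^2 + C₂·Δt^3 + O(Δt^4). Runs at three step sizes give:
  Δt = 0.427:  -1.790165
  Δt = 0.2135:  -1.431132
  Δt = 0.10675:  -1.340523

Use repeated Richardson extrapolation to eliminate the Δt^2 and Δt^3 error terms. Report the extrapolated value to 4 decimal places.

-1.3102

First eliminate the Δt^2 term (factor 2^2 = 4):
  B₁ = (4·(-1.431132) − (-1.790165))/3 = -1.311454
  B₂ = (4·(-1.340523) − (-1.431132))/3 = -1.310320
Then eliminate the Δt^3 term (factor 2^3 = 8):
  (8·(-1.310320) − (-1.311454))/7 = -1.310158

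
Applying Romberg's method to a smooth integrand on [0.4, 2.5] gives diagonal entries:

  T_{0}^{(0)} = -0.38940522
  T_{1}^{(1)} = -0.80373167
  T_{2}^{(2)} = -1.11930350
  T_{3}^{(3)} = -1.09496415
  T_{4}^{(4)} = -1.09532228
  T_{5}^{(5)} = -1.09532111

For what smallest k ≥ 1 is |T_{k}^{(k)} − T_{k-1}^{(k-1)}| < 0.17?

k = 3

|T_{1}^{(1)} − T_{0}^{(0)}| = 0.41432645 ≥ 0.17
|T_{2}^{(2)} − T_{1}^{(1)}| = 0.31557183 ≥ 0.17
|T_{3}^{(3)} − T_{2}^{(2)}| = 0.02433935 < 0.17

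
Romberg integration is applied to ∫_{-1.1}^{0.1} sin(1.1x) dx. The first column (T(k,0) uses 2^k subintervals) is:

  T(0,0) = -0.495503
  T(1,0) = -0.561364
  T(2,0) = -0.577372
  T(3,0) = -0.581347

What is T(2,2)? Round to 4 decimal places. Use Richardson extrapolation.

Richardson extrapolation on the trapezoidal column (denominator 4−1=3):
T(1,1) = -0.561364 + (-0.561364 − (-0.495503))/3 = -0.583318
T(2,1) = -0.577372 + (-0.577372 − (-0.561364))/3 = -0.582708
T(2,2) = -0.582708 + (-0.582708 − (-0.583318))/15 = -0.582667

-0.5827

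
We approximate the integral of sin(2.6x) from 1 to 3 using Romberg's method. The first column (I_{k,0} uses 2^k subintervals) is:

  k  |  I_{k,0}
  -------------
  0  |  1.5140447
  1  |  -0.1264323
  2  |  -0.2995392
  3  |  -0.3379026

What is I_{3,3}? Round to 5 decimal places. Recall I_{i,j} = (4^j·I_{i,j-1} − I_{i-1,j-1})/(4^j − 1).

I_{1,1} = (4·(-0.1264323) − 1.5140447) / 3 = -0.6732580
I_{2,1} = (4·(-0.2995392) − (-0.1264323)) / 3 = -0.3572415
I_{3,1} = (4·(-0.3379026) − (-0.2995392)) / 3 = -0.3506904
I_{2,2} = -0.3572415 + (-0.3572415 − (-0.6732580))/15 = -0.3361737
I_{3,2} = -0.3506904 + (-0.3506904 − (-0.3572415))/15 = -0.3502537
I_{3,3} = -0.3502537 + (-0.3502537 − (-0.3361737))/63 = -0.3504772

-0.35048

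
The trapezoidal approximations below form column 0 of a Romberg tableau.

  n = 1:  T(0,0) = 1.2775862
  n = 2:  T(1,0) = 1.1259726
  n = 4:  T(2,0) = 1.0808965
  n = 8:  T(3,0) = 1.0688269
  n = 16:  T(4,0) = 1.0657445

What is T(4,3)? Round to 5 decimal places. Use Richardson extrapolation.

1.06471

T(2,1) = (4·1.0808965 − 1.1259726) / 3 = 1.0658711
T(3,1) = (4·1.0688269 − 1.0808965) / 3 = 1.0648037
T(4,1) = 1.0657445 + (1.0657445 − 1.0688269)/3 = 1.0647170
T(3,2) = (16·1.0648037 − 1.0658711) / 15 = 1.0647325
T(4,2) = 1.0647170 + (1.0647170 − 1.0648037)/15 = 1.0647112
T(4,3) = 1.0647112 + (1.0647112 − 1.0647325)/63 = 1.0647109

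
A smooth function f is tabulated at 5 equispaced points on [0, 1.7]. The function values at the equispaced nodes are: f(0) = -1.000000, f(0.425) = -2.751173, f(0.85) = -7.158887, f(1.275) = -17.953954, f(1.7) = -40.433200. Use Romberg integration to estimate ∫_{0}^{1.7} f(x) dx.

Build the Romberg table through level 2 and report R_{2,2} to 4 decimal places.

R_{0,0} (trapezoid, 1 panel, h=1.7000): -35.218220
R_{1,0} (trapezoid, 2 panels, h=0.8500): -23.694164
R_{2,0} (trapezoid, 4 panels, h=0.4250): -20.646761
R_{1,1} = -23.694164 + (-23.694164 − (-35.218220))/3 = -19.852812
R_{2,1} = -20.646761 + (-20.646761 − (-23.694164))/3 = -19.630960
R_{2,2} = -19.630960 + (-19.630960 − (-19.852812))/15 = -19.616170

-19.6162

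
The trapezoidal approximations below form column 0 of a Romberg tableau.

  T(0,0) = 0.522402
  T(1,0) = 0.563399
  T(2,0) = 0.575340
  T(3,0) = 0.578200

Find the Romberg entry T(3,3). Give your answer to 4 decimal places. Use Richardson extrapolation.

T(1,1) = (4·0.563399 − 0.522402) / 3 = 0.577065
T(2,1) = (4·0.575340 − 0.563399) / 3 = 0.579320
T(3,1) = (4·0.578200 − 0.575340) / 3 = 0.579153
T(2,2) = 0.579320 + (0.579320 − 0.577065)/15 = 0.579470
T(3,2) = 0.579153 + (0.579153 − 0.579320)/15 = 0.579142
T(3,3) = 0.579142 + (0.579142 − 0.579470)/63 = 0.579137
(Column j=1 coincides with Simpson's rule on the same nodes.)

0.5791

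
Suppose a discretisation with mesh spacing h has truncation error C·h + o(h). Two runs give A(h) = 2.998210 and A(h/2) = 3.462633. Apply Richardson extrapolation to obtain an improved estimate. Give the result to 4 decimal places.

3.9271

Extrapolated value = (2·A(h/2) − A(h)) / (2 − 1)
= (2·3.462633 − 2.998210) / 1
= 3.927056 / 1 = 3.927056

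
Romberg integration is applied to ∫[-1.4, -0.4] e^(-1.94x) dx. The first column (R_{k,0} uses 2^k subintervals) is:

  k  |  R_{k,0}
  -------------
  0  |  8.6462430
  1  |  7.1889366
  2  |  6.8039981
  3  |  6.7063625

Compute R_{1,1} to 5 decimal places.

Richardson extrapolation on the trapezoidal column (denominator 4−1=3):
R_{1,1} = (4·7.1889366 − 8.6462430) / 3 = 6.7031678

6.70317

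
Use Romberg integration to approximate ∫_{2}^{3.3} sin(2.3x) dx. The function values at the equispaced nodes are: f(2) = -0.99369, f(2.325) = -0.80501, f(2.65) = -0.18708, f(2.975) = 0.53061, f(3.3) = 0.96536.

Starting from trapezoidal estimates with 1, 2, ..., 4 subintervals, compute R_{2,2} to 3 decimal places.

R_{0,0} (trapezoid, 1 panel, h=1.3000): -0.01841
R_{1,0} (trapezoid, 2 panels, h=0.6500): -0.13081
R_{2,0} (trapezoid, 4 panels, h=0.3250): -0.15458
R_{1,1} = -0.13081 + (-0.13081 − (-0.01841))/3 = -0.16828
R_{2,1} = -0.15458 + (-0.15458 − (-0.13081))/3 = -0.16250
R_{2,2} = -0.16250 + (-0.16250 − (-0.16828))/15 = -0.16211

-0.162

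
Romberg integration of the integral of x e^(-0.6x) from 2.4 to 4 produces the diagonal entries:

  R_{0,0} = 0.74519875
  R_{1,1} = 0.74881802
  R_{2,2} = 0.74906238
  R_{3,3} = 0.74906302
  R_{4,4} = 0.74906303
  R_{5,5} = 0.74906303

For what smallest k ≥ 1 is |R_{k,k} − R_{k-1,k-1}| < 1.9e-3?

k = 2

|R_{1,1} − R_{0,0}| = 0.00361927 ≥ 1.9e-3
|R_{2,2} − R_{1,1}| = 0.00024436 < 1.9e-3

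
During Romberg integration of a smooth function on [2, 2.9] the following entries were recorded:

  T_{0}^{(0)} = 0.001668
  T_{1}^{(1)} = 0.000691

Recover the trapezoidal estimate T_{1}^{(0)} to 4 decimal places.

0.0009

From T_{1}^{(1)} = (4·T_{1}^{(0)} − T_{0}^{(0)})/3, solve for T_{1}^{(0)}:
4·T_{1}^{(0)} = 3·0.000691 + 0.001668 = 0.003741
T_{1}^{(0)} = 0.000935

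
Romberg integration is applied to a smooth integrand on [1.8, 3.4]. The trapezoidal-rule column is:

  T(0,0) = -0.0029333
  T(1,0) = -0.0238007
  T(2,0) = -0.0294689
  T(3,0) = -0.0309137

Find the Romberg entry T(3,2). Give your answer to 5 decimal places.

T(2,1) = (4·(-0.0294689) − (-0.0238007)) / 3 = -0.0313583
T(3,1) = (4·(-0.0309137) − (-0.0294689)) / 3 = -0.0313953
T(3,2) = (16·(-0.0313953) − (-0.0313583)) / 15 = -0.0313978

-0.03140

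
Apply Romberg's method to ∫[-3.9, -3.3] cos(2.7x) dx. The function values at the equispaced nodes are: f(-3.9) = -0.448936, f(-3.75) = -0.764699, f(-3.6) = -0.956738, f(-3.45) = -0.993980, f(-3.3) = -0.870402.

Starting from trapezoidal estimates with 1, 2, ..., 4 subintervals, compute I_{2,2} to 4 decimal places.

I_{0,0} (trapezoid, 1 panel, h=0.6000): -0.395801
I_{1,0} (trapezoid, 2 panels, h=0.3000): -0.484922
I_{2,0} (trapezoid, 4 panels, h=0.1500): -0.506263
I_{1,1} = -0.484922 + (-0.484922 − (-0.395801))/3 = -0.514629
I_{2,1} = -0.506263 + (-0.506263 − (-0.484922))/3 = -0.513377
I_{2,2} = -0.513377 + (-0.513377 − (-0.514629))/15 = -0.513294

-0.5133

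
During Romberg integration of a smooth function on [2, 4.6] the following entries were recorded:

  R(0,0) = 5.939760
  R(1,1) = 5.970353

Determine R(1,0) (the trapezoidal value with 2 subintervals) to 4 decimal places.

5.9627

From R(1,1) = (4·R(1,0) − R(0,0))/3, solve for R(1,0):
4·R(1,0) = 3·5.970353 + 5.939760 = 23.850819
R(1,0) = 5.962705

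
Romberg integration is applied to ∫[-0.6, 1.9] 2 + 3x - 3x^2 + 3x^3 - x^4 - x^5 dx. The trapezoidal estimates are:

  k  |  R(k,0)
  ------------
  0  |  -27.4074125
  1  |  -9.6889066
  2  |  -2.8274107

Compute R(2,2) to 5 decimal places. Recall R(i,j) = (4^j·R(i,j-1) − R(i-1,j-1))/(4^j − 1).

-0.32408

Richardson extrapolation on the trapezoidal column (denominator 4−1=3):
R(1,1) = -9.6889066 + (-9.6889066 − (-27.4074125))/3 = -3.7827380
R(2,1) = -2.8274107 + (-2.8274107 − (-9.6889066))/3 = -0.5402454
R(2,2) = (16·(-0.5402454) − (-3.7827380)) / 15 = -0.3240792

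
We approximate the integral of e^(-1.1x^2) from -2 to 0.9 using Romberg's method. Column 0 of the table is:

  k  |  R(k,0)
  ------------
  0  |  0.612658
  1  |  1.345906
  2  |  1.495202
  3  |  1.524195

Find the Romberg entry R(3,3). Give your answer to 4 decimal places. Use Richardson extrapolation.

1.5330

R(1,1) = (4·1.345906 − 0.612658) / 3 = 1.590322
R(2,1) = 1.495202 + (1.495202 − 1.345906)/3 = 1.544967
R(3,1) = 1.524195 + (1.524195 − 1.495202)/3 = 1.533859
R(2,2) = 1.544967 + (1.544967 − 1.590322)/15 = 1.541943
R(3,2) = 1.533859 + (1.533859 − 1.544967)/15 = 1.533118
R(3,3) = 1.533118 + (1.533118 − 1.541943)/63 = 1.532978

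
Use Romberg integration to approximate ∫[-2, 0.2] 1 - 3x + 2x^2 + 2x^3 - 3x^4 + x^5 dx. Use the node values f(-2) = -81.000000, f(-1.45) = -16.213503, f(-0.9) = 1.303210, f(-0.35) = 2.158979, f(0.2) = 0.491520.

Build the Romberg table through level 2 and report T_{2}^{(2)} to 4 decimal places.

T_{0}^{(0)} (trapezoid, 1 panel, h=2.2000): -88.559328
T_{1}^{(0)} (trapezoid, 2 panels, h=1.1000): -42.846133
T_{2}^{(0)} (trapezoid, 4 panels, h=0.5500): -29.153055
T_{1}^{(1)} = -42.846133 + (-42.846133 − (-88.559328))/3 = -27.608401
T_{2}^{(1)} = -29.153055 + (-29.153055 − (-42.846133))/3 = -24.588696
T_{2}^{(2)} = -24.588696 + (-24.588696 − (-27.608401))/15 = -24.387382

-24.3874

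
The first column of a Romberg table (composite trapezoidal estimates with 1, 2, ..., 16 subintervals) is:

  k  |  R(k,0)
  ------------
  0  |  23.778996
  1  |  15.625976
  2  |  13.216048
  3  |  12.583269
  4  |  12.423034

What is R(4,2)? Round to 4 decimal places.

Richardson extrapolation on the trapezoidal column (denominator 4−1=3):
R(3,1) = 12.583269 + (12.583269 − 13.216048)/3 = 12.372343
R(4,1) = (4·12.423034 − 12.583269) / 3 = 12.369622
R(4,2) = (16·12.369622 − 12.372343) / 15 = 12.369441

12.3694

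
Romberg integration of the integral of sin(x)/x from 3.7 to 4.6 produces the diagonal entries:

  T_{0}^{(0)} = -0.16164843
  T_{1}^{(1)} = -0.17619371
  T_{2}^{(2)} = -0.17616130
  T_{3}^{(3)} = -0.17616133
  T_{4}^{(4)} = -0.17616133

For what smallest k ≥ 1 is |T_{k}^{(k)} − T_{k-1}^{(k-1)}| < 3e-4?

|T_{1}^{(1)} − T_{0}^{(0)}| = 0.01454528 ≥ 3e-4
|T_{2}^{(2)} − T_{1}^{(1)}| = 0.00003241 < 3e-4

k = 2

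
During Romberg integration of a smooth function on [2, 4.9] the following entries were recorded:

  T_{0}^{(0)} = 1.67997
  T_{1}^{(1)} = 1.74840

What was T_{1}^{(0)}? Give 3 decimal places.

From T_{1}^{(1)} = (4·T_{1}^{(0)} − T_{0}^{(0)})/3, solve for T_{1}^{(0)}:
4·T_{1}^{(0)} = 3·1.74840 + 1.67997 = 6.92517
T_{1}^{(0)} = 1.73129

1.731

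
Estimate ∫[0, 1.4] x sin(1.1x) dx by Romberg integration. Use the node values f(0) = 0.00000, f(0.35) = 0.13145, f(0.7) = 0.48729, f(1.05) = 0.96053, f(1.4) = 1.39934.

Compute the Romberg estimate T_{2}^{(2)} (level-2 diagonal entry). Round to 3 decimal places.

T_{0}^{(0)} (trapezoid, 1 panel, h=1.4000): 0.97954
T_{1}^{(0)} (trapezoid, 2 panels, h=0.7000): 0.83087
T_{2}^{(0)} (trapezoid, 4 panels, h=0.3500): 0.79763
T_{1}^{(1)} = 0.83087 + (0.83087 − 0.97954)/3 = 0.78131
T_{2}^{(1)} = 0.79763 + (0.79763 − 0.83087)/3 = 0.78655
T_{2}^{(2)} = 0.78655 + (0.78655 − 0.78131)/15 = 0.78690

0.787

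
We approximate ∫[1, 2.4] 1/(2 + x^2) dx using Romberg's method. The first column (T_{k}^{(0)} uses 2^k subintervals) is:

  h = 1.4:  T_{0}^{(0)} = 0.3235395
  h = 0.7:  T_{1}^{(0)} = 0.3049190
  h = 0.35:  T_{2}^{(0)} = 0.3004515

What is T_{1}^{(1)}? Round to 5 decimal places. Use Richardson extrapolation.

0.29871

Richardson extrapolation on the trapezoidal column (denominator 4−1=3):
T_{1}^{(1)} = 0.3049190 + (0.3049190 − 0.3235395)/3 = 0.2987122
(Column j=1 coincides with Simpson's rule on the same nodes.)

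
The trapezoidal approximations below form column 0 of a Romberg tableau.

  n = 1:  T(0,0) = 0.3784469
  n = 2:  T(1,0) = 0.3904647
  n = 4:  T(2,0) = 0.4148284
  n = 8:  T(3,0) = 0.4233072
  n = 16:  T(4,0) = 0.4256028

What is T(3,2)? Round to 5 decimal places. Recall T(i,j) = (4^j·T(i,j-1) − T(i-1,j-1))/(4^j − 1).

0.42635

Richardson extrapolation on the trapezoidal column (denominator 4−1=3):
T(2,1) = (4·0.4148284 − 0.3904647) / 3 = 0.4229496
T(3,1) = (4·0.4233072 − 0.4148284) / 3 = 0.4261335
T(3,2) = 0.4261335 + (0.4261335 − 0.4229496)/15 = 0.4263458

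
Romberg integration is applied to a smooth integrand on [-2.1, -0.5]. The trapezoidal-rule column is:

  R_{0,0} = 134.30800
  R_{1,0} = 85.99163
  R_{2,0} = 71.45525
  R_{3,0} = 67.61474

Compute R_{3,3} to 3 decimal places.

R_{1,1} = 85.99163 + (85.99163 − 134.30800)/3 = 69.88617
R_{2,1} = (4·71.45525 − 85.99163) / 3 = 66.60979
R_{3,1} = 67.61474 + (67.61474 − 71.45525)/3 = 66.33457
R_{2,2} = 66.60979 + (66.60979 − 69.88617)/15 = 66.39136
R_{3,2} = 66.33457 + (66.33457 − 66.60979)/15 = 66.31622
R_{3,3} = 66.31622 + (66.31622 − 66.39136)/63 = 66.31503

66.315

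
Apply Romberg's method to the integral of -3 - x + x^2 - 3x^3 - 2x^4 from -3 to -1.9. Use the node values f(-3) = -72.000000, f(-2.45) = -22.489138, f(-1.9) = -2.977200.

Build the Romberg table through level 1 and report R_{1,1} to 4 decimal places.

-30.2379

R_{0,0} (trapezoid, 1 panel, h=1.1000): -41.237460
R_{1,0} (trapezoid, 2 panels, h=0.5500): -32.987756
R_{1,1} = -32.987756 + (-32.987756 − (-41.237460))/3 = -30.237855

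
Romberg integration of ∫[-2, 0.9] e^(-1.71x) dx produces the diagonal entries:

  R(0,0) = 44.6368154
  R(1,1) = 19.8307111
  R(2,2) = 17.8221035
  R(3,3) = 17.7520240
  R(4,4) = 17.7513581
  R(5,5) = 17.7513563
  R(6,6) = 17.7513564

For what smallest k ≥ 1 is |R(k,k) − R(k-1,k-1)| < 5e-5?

k = 5

|R(1,1) − R(0,0)| = 24.8061043 ≥ 5e-5
|R(2,2) − R(1,1)| = 2.0086076 ≥ 5e-5
|R(3,3) − R(2,2)| = 0.0700795 ≥ 5e-5
|R(4,4) − R(3,3)| = 0.0006659 ≥ 5e-5
|R(5,5) − R(4,4)| = 0.0000018 < 5e-5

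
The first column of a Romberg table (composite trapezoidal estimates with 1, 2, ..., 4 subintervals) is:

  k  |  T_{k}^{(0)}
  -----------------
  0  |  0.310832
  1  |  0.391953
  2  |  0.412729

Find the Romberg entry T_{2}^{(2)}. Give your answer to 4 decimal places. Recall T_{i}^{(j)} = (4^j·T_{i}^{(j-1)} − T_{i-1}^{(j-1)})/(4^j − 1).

Richardson extrapolation on the trapezoidal column (denominator 4−1=3):
T_{1}^{(1)} = 0.391953 + (0.391953 − 0.310832)/3 = 0.418993
T_{2}^{(1)} = 0.412729 + (0.412729 − 0.391953)/3 = 0.419654
T_{2}^{(2)} = 0.419654 + (0.419654 − 0.418993)/15 = 0.419698

0.4197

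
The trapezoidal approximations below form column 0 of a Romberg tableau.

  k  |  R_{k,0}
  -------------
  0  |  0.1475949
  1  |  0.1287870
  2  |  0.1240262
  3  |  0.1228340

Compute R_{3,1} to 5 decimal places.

0.12244

Richardson extrapolation on the trapezoidal column (denominator 4−1=3):
R_{3,1} = 0.1228340 + (0.1228340 − 0.1240262)/3 = 0.1224366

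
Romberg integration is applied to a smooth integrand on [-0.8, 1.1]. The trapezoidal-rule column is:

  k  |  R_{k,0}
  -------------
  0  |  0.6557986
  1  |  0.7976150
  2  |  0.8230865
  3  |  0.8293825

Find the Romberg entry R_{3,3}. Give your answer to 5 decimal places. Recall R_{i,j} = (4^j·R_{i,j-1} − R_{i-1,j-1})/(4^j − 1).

0.83149

R_{1,1} = (4·0.7976150 − 0.6557986) / 3 = 0.8448871
R_{2,1} = (4·0.8230865 − 0.7976150) / 3 = 0.8315770
R_{3,1} = (4·0.8293825 − 0.8230865) / 3 = 0.8314812
R_{2,2} = 0.8315770 + (0.8315770 − 0.8448871)/15 = 0.8306897
R_{3,2} = 0.8314812 + (0.8314812 − 0.8315770)/15 = 0.8314748
R_{3,3} = 0.8314748 + (0.8314748 − 0.8306897)/63 = 0.8314873
(Column j=1 coincides with Simpson's rule on the same nodes.)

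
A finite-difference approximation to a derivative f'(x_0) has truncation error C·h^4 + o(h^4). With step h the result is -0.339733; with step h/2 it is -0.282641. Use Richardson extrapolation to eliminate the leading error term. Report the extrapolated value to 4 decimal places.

The leading error scales as h^4; refining by a factor of 2 reduces it by 2^4 = 16.
Extrapolated value = (16·A(h/2) − A(h)) / (16 − 1)
= (16·(-0.282641) − (-0.339733)) / 15
= -4.182523 / 15 = -0.278835

-0.2788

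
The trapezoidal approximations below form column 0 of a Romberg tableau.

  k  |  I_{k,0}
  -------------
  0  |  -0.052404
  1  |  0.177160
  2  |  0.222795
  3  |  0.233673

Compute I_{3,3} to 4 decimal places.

Richardson extrapolation on the trapezoidal column (denominator 4−1=3):
I_{1,1} = 0.177160 + (0.177160 − (-0.052404))/3 = 0.253681
I_{2,1} = 0.222795 + (0.222795 − 0.177160)/3 = 0.238007
I_{3,1} = 0.233673 + (0.233673 − 0.222795)/3 = 0.237299
I_{2,2} = 0.238007 + (0.238007 − 0.253681)/15 = 0.236962
I_{3,2} = (16·0.237299 − 0.238007) / 15 = 0.237252
I_{3,3} = (64·0.237252 − 0.236962) / 63 = 0.237257

0.2373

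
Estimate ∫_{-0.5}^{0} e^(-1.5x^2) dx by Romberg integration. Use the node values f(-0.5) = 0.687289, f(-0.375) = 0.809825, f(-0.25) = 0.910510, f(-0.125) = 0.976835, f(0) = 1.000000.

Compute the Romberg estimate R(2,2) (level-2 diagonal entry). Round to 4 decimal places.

0.4439

R(0,0) (trapezoid, 1 panel, h=0.5000): 0.421822
R(1,0) (trapezoid, 2 panels, h=0.2500): 0.438539
R(2,0) (trapezoid, 4 panels, h=0.1250): 0.442602
R(1,1) = 0.438539 + (0.438539 − 0.421822)/3 = 0.444111
R(2,1) = 0.442602 + (0.442602 − 0.438539)/3 = 0.443956
R(2,2) = 0.443956 + (0.443956 − 0.444111)/15 = 0.443946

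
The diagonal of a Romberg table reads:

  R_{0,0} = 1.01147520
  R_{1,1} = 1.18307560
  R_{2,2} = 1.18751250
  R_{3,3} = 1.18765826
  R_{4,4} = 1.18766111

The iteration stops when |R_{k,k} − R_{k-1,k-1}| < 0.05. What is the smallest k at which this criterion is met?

|R_{1,1} − R_{0,0}| = 0.17160040 ≥ 0.05
|R_{2,2} − R_{1,1}| = 0.00443690 < 0.05

k = 2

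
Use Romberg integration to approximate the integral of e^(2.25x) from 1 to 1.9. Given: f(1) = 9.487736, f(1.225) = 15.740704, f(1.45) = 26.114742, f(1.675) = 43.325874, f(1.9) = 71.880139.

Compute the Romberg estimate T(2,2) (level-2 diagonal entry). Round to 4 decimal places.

T(0,0) (trapezoid, 1 panel, h=0.9000): 36.615544
T(1,0) (trapezoid, 2 panels, h=0.4500): 30.059406
T(2,0) (trapezoid, 4 panels, h=0.2250): 28.319683
T(1,1) = 30.059406 + (30.059406 − 36.615544)/3 = 27.874027
T(2,1) = 28.319683 + (28.319683 − 30.059406)/3 = 27.739775
T(2,2) = 27.739775 + (27.739775 − 27.874027)/15 = 27.730825

27.7308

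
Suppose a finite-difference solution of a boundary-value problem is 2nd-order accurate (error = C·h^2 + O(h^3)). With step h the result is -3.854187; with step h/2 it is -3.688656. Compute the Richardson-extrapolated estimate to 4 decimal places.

Extrapolated value = (4·A(h/2) − A(h)) / (4 − 1)
= (4·(-3.688656) − (-3.854187)) / 3
= -10.900437 / 3 = -3.633479

-3.6335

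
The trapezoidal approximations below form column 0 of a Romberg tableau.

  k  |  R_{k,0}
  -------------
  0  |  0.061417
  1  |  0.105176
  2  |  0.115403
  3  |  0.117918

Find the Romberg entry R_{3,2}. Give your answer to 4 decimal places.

Richardson extrapolation on the trapezoidal column (denominator 4−1=3):
R_{2,1} = 0.115403 + (0.115403 − 0.105176)/3 = 0.118812
R_{3,1} = 0.117918 + (0.117918 − 0.115403)/3 = 0.118756
R_{3,2} = (16·0.118756 − 0.118812) / 15 = 0.118752
(Column j=1 coincides with Simpson's rule on the same nodes.)

0.1188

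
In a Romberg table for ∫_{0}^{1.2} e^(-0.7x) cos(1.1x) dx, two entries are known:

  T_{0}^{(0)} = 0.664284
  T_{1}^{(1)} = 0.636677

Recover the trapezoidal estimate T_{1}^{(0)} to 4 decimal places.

From T_{1}^{(1)} = (4·T_{1}^{(0)} − T_{0}^{(0)})/3, solve for T_{1}^{(0)}:
4·T_{1}^{(0)} = 3·0.636677 + 0.664284 = 2.574315
T_{1}^{(0)} = 0.643579

0.6436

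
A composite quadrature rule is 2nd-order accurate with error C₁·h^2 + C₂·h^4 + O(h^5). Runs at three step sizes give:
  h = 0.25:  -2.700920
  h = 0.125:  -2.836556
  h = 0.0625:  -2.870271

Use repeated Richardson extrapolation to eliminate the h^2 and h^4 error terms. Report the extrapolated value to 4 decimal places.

-2.8815

First eliminate the h^2 term (factor 2^2 = 4):
  B₁ = (4·(-2.836556) − (-2.700920))/3 = -2.881768
  B₂ = (4·(-2.870271) − (-2.836556))/3 = -2.881509
Then eliminate the h^4 term (factor 2^4 = 16):
  (16·(-2.881509) − (-2.881768))/15 = -2.881492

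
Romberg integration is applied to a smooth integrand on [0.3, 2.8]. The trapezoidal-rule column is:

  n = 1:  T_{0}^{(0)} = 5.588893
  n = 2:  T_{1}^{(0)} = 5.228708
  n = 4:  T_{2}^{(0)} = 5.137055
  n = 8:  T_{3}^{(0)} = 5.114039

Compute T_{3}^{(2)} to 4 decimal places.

T_{2}^{(1)} = (4·5.137055 − 5.228708) / 3 = 5.106504
T_{3}^{(1)} = (4·5.114039 − 5.137055) / 3 = 5.106367
T_{3}^{(2)} = (16·5.106367 − 5.106504) / 15 = 5.106358

5.1064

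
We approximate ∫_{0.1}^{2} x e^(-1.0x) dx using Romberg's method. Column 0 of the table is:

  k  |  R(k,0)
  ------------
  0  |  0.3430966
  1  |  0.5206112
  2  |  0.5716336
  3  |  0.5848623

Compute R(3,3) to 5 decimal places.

Richardson extrapolation on the trapezoidal column (denominator 4−1=3):
R(1,1) = (4·0.5206112 − 0.3430966) / 3 = 0.5797827
R(2,1) = 0.5716336 + (0.5716336 − 0.5206112)/3 = 0.5886411
R(3,1) = (4·0.5848623 − 0.5716336) / 3 = 0.5892719
R(2,2) = (16·0.5886411 − 0.5797827) / 15 = 0.5892317
R(3,2) = (16·0.5892719 − 0.5886411) / 15 = 0.5893140
R(3,3) = 0.5893140 + (0.5893140 − 0.5892317)/63 = 0.5893153

0.58932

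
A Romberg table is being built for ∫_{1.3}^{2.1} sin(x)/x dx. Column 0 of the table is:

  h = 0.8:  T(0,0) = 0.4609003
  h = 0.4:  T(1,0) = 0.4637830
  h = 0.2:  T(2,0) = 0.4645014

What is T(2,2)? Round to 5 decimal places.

Richardson extrapolation on the trapezoidal column (denominator 4−1=3):
T(1,1) = 0.4637830 + (0.4637830 − 0.4609003)/3 = 0.4647439
T(2,1) = (4·0.4645014 − 0.4637830) / 3 = 0.4647409
T(2,2) = (16·0.4647409 − 0.4647439) / 15 = 0.4647407

0.46474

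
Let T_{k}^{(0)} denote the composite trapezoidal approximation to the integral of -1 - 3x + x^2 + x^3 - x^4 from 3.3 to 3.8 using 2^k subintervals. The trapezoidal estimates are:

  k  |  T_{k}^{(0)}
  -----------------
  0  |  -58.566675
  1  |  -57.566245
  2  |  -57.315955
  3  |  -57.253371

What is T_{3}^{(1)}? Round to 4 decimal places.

-57.2325

T_{3}^{(1)} = -57.253371 + (-57.253371 − (-57.315955))/3 = -57.232510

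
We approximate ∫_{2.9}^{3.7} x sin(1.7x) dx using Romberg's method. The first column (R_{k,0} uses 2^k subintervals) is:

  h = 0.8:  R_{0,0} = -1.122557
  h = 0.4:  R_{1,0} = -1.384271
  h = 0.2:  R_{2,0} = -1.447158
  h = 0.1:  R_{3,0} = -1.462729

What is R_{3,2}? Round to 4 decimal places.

-1.4679

Richardson extrapolation on the trapezoidal column (denominator 4−1=3):
R_{2,1} = (4·(-1.447158) − (-1.384271)) / 3 = -1.468120
R_{3,1} = -1.462729 + (-1.462729 − (-1.447158))/3 = -1.467919
R_{3,2} = -1.467919 + (-1.467919 − (-1.468120))/15 = -1.467906
(Column j=1 coincides with Simpson's rule on the same nodes.)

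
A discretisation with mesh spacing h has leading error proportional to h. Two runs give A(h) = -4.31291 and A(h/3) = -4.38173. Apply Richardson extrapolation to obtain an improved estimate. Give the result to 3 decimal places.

The leading error scales as h; refining by a factor of 3 reduces it by 3^1 = 3.
Extrapolated value = (3·A(h/3) − A(h)) / (3 − 1)
= (3·(-4.38173) − (-4.31291)) / 2
= -8.83228 / 2 = -4.41614

-4.416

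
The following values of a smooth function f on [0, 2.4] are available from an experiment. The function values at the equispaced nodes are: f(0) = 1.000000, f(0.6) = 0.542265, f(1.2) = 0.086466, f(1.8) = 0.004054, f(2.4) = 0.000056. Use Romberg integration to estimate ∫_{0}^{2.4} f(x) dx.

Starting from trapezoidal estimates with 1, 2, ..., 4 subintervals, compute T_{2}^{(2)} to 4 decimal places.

T_{0}^{(0)} (trapezoid, 1 panel, h=2.4000): 1.200067
T_{1}^{(0)} (trapezoid, 2 panels, h=1.2000): 0.703793
T_{2}^{(0)} (trapezoid, 4 panels, h=0.6000): 0.679688
T_{1}^{(1)} = 0.703793 + (0.703793 − 1.200067)/3 = 0.538368
T_{2}^{(1)} = 0.679688 + (0.679688 − 0.703793)/3 = 0.671653
T_{2}^{(2)} = 0.671653 + (0.671653 − 0.538368)/15 = 0.680539

0.6805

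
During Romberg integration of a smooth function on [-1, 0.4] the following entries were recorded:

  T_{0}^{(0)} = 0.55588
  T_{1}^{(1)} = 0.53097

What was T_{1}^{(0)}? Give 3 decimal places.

0.537

From T_{1}^{(1)} = (4·T_{1}^{(0)} − T_{0}^{(0)})/3, solve for T_{1}^{(0)}:
4·T_{1}^{(0)} = 3·0.53097 + 0.55588 = 2.14879
T_{1}^{(0)} = 0.53720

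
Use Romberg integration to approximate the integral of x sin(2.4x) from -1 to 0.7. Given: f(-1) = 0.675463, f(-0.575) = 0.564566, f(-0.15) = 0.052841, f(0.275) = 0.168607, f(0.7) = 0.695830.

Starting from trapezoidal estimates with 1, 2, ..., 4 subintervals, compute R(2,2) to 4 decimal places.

R(0,0) (trapezoid, 1 panel, h=1.7000): 1.165599
R(1,0) (trapezoid, 2 panels, h=0.8500): 0.627714
R(2,0) (trapezoid, 4 panels, h=0.4250): 0.625456
R(1,1) = 0.627714 + (0.627714 − 1.165599)/3 = 0.448419
R(2,1) = 0.625456 + (0.625456 − 0.627714)/3 = 0.624703
R(2,2) = 0.624703 + (0.624703 − 0.448419)/15 = 0.636455

0.6365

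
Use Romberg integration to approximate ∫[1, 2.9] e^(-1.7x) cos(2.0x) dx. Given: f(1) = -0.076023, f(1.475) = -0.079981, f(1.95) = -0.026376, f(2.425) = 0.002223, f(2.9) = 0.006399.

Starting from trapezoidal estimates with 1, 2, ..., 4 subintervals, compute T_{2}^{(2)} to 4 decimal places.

-0.0695

T_{0}^{(0)} (trapezoid, 1 panel, h=1.9000): -0.066143
T_{1}^{(0)} (trapezoid, 2 panels, h=0.9500): -0.058129
T_{2}^{(0)} (trapezoid, 4 panels, h=0.4750): -0.065999
T_{1}^{(1)} = -0.058129 + (-0.058129 − (-0.066143))/3 = -0.055458
T_{2}^{(1)} = -0.065999 + (-0.065999 − (-0.058129))/3 = -0.068622
T_{2}^{(2)} = -0.068622 + (-0.068622 − (-0.055458))/15 = -0.069500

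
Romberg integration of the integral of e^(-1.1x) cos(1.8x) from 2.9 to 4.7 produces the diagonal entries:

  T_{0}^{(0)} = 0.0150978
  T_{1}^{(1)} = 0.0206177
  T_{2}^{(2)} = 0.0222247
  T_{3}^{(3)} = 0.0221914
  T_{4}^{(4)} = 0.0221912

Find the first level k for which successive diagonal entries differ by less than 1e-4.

|T_{1}^{(1)} − T_{0}^{(0)}| = 0.0055199 ≥ 1e-4
|T_{2}^{(2)} − T_{1}^{(1)}| = 0.0016070 ≥ 1e-4
|T_{3}^{(3)} − T_{2}^{(2)}| = 0.0000333 < 1e-4

k = 3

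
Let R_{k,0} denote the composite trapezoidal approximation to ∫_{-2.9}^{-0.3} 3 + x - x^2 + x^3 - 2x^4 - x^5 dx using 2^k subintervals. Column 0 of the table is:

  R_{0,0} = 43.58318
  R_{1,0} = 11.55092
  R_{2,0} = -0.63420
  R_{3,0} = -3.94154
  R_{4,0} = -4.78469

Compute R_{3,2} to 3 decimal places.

-5.067

Richardson extrapolation on the trapezoidal column (denominator 4−1=3):
R_{2,1} = (4·(-0.63420) − 11.55092) / 3 = -4.69591
R_{3,1} = (4·(-3.94154) − (-0.63420)) / 3 = -5.04399
R_{3,2} = -5.04399 + (-5.04399 − (-4.69591))/15 = -5.06720
(Column j=1 coincides with Simpson's rule on the same nodes.)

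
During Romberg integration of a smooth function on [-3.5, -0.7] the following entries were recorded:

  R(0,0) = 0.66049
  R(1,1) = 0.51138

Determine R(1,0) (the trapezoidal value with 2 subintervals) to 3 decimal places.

0.549

From R(1,1) = (4·R(1,0) − R(0,0))/3, solve for R(1,0):
4·R(1,0) = 3·0.51138 + 0.66049 = 2.19463
R(1,0) = 0.54866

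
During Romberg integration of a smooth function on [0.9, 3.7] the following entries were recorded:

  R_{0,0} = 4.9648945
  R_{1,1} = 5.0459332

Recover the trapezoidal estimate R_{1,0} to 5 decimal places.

From R_{1,1} = (4·R_{1,0} − R_{0,0})/3, solve for R_{1,0}:
4·R_{1,0} = 3·5.0459332 + 4.9648945 = 20.1026941
R_{1,0} = 5.0256735

5.02567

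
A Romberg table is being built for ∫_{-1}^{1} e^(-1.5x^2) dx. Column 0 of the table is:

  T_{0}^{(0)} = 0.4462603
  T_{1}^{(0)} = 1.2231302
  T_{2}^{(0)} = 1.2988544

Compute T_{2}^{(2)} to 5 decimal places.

Richardson extrapolation on the trapezoidal column (denominator 4−1=3):
T_{1}^{(1)} = (4·1.2231302 − 0.4462603) / 3 = 1.4820868
T_{2}^{(1)} = (4·1.2988544 − 1.2231302) / 3 = 1.3240958
T_{2}^{(2)} = 1.3240958 + (1.3240958 − 1.4820868)/15 = 1.3135631
(Column j=1 coincides with Simpson's rule on the same nodes.)

1.31356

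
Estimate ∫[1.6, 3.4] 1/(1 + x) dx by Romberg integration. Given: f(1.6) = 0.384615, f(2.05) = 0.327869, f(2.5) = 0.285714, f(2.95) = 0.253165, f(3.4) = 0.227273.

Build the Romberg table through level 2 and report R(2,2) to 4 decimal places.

R(0,0) (trapezoid, 1 panel, h=1.8000): 0.550699
R(1,0) (trapezoid, 2 panels, h=0.9000): 0.532492
R(2,0) (trapezoid, 4 panels, h=0.4500): 0.527711
R(1,1) = 0.532492 + (0.532492 − 0.550699)/3 = 0.526423
R(2,1) = 0.527711 + (0.527711 − 0.532492)/3 = 0.526117
R(2,2) = 0.526117 + (0.526117 − 0.526423)/15 = 0.526097

0.5261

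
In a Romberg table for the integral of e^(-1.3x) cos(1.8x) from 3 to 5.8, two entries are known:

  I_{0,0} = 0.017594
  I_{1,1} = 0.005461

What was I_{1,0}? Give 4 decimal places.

0.0085

From I_{1,1} = (4·I_{1,0} − I_{0,0})/3, solve for I_{1,0}:
4·I_{1,0} = 3·0.005461 + 0.017594 = 0.033977
I_{1,0} = 0.008494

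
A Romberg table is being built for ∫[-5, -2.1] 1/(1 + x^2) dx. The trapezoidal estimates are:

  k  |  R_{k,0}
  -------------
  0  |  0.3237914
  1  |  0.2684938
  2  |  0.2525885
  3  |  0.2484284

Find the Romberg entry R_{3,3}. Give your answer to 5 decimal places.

0.24702

R_{1,1} = 0.2684938 + (0.2684938 − 0.3237914)/3 = 0.2500613
R_{2,1} = (4·0.2525885 − 0.2684938) / 3 = 0.2472867
R_{3,1} = (4·0.2484284 − 0.2525885) / 3 = 0.2470417
R_{2,2} = (16·0.2472867 − 0.2500613) / 15 = 0.2471017
R_{3,2} = 0.2470417 + (0.2470417 − 0.2472867)/15 = 0.2470254
R_{3,3} = 0.2470254 + (0.2470254 − 0.2471017)/63 = 0.2470242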